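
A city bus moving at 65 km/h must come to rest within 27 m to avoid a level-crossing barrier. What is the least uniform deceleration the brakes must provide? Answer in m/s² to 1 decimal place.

Required deceleration ≈ 6.0 m/s²

65 km/h ÷ 3.6 = 18.0556 m/s.
v² = 2a·d ⇒ a = v²/(2d) = 18.0556² / (2 × 27.000) = 326.005 / 54.000 = 6.0371 m/s².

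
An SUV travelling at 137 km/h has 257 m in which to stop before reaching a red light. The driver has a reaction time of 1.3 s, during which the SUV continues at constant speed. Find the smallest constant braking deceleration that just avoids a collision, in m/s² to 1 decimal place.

137 km/h ÷ 3.6 = 38.0556 m/s.
Distance covered during reaction = 38.0556 × 1.3 = 49.472 m.
Distance available for braking: 257 − 49.472 = 207.528 m.
v² = 2a·d ⇒ a = v²/(2d) = 38.0556² / (2 × 207.528) = 1448.229 / 415.056 = 3.4892 m/s².

Required deceleration ≈ 3.5 m/s²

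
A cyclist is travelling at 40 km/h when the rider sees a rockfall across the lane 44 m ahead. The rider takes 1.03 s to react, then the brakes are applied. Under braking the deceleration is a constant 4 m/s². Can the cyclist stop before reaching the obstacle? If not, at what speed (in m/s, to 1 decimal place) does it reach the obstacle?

Yes — it stops about 17.1 m short of the obstacle, so it never reaches it

40 km/h ÷ 3.6 = 11.1111 m/s.
Reaction distance = 11.1111 × 1.03 = 11.444 m.
Braking distance = v²/(2a) = 123.457 / 8.000 = 15.432 m.
Total stopping distance = 11.444 + 15.432 = 26.876 m, vs 44 m available — it stops with 44 − 26.876 = 17.124 m to spare.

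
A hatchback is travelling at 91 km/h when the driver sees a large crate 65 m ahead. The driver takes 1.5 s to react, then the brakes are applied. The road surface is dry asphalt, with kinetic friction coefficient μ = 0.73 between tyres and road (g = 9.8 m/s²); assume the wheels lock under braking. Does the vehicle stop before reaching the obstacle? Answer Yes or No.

No

91 km/h ÷ 3.6 = 25.2778 m/s.
a = μg = 0.73 × 9.8 = 7.154 m/s².
Reaction distance = 25.2778 × 1.5 = 37.917 m.
Braking distance = v²/(2a) = 638.967 / 14.308 = 44.658 m.
Total stopping distance = 37.917 + 44.658 = 82.575 m, vs 65 m available — it cannot stop in time and overshoots by 82.575 − 65 = 17.575 m.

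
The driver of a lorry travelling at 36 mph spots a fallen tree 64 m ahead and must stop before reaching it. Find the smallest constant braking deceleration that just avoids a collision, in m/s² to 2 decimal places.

36 mph × 0.44704 = 16.0934 m/s.
v² = 2a·d ⇒ a = v²/(2d) = 16.0934² / (2 × 64.000) = 258.998 / 128.000 = 2.0234 m/s².

Required deceleration ≈ 2.02 m/s²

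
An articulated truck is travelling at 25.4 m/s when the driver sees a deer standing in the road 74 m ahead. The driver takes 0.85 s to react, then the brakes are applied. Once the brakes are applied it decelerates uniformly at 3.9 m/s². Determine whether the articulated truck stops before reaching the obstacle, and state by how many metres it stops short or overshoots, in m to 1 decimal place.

Reaction distance = 25.4000 × 0.85 = 21.590 m.
Braking distance = v²/(2a) = 645.160 / 7.800 = 82.713 m.
Total stopping distance = 21.590 + 82.713 = 104.303 m, vs 74 m available — it cannot stop in time and overshoots by 104.303 − 74 = 30.303 m.

No — it overshoots by 30.3 m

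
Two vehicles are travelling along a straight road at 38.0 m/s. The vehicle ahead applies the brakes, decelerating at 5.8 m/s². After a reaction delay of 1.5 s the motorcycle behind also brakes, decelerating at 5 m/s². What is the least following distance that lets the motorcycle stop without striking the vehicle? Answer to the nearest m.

Leader travels v²/(2a_L) = 1444.000 / 11.600 = 124.483 m before stopping.
Follower covers v·t_r = 38.0000 × 1.5 = 57.000 m while reacting, then v²/(2a_F) = 1444.000 / 10.000 = 144.400 m while braking, for a total of 57.000 + 144.400 = 201.400 m.
Since a_F ≤ a_L and the follower starts braking later, the follower is never slower than the leader, so the closest approach is when both have stopped.
Minimum gap = 201.400 − 124.483 = 76.917 m.

Minimum gap ≈ 77 m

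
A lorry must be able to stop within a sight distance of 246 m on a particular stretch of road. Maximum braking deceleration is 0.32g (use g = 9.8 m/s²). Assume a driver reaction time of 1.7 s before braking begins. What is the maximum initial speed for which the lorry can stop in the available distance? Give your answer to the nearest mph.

a = 0.32 × 9.8 = 3.136 m/s².
Stopping distance: v·t_r + v²/(2a) = 246 with t_r = 1.7 s and a = 3.136 m/s².
So v² + 10.662 v − 1542.91 = 0.
Positive root: v = −a·t_r + √((a·t_r)² + 2a·d) = −5.331 + √(28.420 + 1542.91) = 34.3090 m/s.
34.3090 m/s ÷ 0.44704 = 76.747 mph.

Maximum speed ≈ 77 mph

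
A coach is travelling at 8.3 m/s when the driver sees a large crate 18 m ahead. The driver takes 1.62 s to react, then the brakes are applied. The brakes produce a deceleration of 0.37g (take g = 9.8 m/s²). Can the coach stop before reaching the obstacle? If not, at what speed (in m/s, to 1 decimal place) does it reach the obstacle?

No — it strikes the obstacle at 6.0 m/s

a = 0.37 × 9.8 = 3.626 m/s².
Reaction distance = 8.3000 × 1.62 = 13.446 m.
Braking distance needed to stop: v²/(2a) = 68.890 / 7.252 = 9.499 m, so total needed = 13.446 + 9.499 = 22.945 m > 18 m — it cannot stop.
Distance remaining when braking begins: 18 − 13.446 = 4.554 m.
v² = v₀² − 2a·d = 68.890 − 2 × 3.626 × 4.554 = 35.864 m²/s².
v = √35.864 = 5.989 m/s.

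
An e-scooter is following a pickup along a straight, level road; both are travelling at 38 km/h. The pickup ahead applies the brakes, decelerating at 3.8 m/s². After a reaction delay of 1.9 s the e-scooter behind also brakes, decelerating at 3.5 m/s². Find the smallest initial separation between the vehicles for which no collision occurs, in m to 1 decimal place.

Minimum gap ≈ 21.3 m

38 km/h ÷ 3.6 = 10.5556 m/s.
Leader travels v²/(2a_L) = 111.421 / 7.600 = 14.661 m before stopping.
Follower covers v·t_r = 10.5556 × 1.9 = 20.056 m while reacting, then v²/(2a_F) = 111.421 / 7.000 = 15.917 m while braking, for a total of 20.056 + 15.917 = 35.973 m.
Since a_F ≤ a_L and the follower starts braking later, the follower is never slower than the leader, so the closest approach is when both have stopped.
Minimum gap = 35.973 − 14.661 = 21.312 m.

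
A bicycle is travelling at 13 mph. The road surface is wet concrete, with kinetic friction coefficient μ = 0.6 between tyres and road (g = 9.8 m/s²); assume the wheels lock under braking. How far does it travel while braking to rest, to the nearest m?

Braking distance ≈ 3 m

13 mph × 0.44704 = 5.8115 m/s.
a = μg = 0.6 × 9.8 = 5.880 m/s².
Braking distance = v²/(2a) = 5.8115² / (2 × 5.880) = 33.774 / 11.760 = 2.872 m.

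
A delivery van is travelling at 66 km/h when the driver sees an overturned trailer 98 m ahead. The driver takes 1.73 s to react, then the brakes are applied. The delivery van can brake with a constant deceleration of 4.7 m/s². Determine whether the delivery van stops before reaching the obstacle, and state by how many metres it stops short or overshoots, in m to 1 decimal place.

Yes — it stops 30.5 m short of the obstacle

66 km/h ÷ 3.6 = 18.3333 m/s.
Reaction distance = 18.3333 × 1.73 = 31.717 m.
Braking distance = v²/(2a) = 336.110 / 9.400 = 35.756 m.
Total stopping distance = 31.717 + 35.756 = 67.473 m, vs 98 m available — it stops with 98 − 67.473 = 30.527 m to spare.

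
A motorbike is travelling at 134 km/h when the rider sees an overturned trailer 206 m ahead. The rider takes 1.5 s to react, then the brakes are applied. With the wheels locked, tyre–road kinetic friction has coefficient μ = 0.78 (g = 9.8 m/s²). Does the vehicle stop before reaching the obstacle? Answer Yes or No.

134 km/h ÷ 3.6 = 37.2222 m/s.
a = μg = 0.78 × 9.8 = 7.644 m/s².
Reaction distance = 37.2222 × 1.5 = 55.833 m.
Braking distance = v²/(2a) = 1385.492 / 15.288 = 90.626 m.
Total stopping distance = 55.833 + 90.626 = 146.459 m, vs 206 m available — it stops with 206 − 146.459 = 59.541 m to spare.

Yes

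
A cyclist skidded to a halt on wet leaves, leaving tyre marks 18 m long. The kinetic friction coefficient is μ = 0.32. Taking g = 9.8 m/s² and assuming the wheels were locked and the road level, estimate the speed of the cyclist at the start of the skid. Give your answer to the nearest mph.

Initial speed ≈ 24 mph

Deceleration a = μg = 0.32 × 9.8 = 3.136 m/s².
v = √(2a·d) = √(2 × 3.136 × 18) = √112.896 = 10.6253 m/s.
= 10.6253 ÷ 0.44704 = 23.768 mph.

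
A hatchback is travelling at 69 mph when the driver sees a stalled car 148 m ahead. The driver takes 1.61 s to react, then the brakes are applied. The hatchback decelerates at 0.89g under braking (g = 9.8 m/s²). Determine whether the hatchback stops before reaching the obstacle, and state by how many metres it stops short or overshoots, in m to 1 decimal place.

Yes — it stops 43.8 m short of the obstacle

69 mph × 0.44704 = 30.8458 m/s.
a = 0.89 × 9.8 = 8.722 m/s².
Reaction distance = 30.8458 × 1.61 = 49.662 m.
Braking distance = v²/(2a) = 951.463 / 17.444 = 54.544 m.
Total stopping distance = 49.662 + 54.544 = 104.206 m, vs 148 m available — it stops with 148 − 104.206 = 43.794 m to spare.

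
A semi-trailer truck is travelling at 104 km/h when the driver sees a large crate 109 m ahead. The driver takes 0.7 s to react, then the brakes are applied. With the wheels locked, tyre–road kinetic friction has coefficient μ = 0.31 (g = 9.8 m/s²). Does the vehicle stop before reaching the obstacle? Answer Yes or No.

104 km/h ÷ 3.6 = 28.8889 m/s.
a = μg = 0.31 × 9.8 = 3.038 m/s².
Reaction distance = 28.8889 × 0.7 = 20.222 m.
Braking distance = v²/(2a) = 834.569 / 6.076 = 137.355 m.
Total stopping distance = 20.222 + 137.355 = 157.577 m, vs 109 m available — it cannot stop in time and overshoots by 157.577 − 109 = 48.577 m.

No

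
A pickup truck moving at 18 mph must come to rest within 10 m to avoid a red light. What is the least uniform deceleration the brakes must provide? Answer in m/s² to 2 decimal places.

18 mph × 0.44704 = 8.0467 m/s.
v² = 2a·d ⇒ a = v²/(2d) = 8.0467² / (2 × 10.000) = 64.749 / 20.000 = 3.2374 m/s².

Required deceleration ≈ 3.24 m/s²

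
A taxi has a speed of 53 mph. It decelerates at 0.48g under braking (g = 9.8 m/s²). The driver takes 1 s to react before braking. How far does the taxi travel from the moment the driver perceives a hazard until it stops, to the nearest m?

53 mph × 0.44704 = 23.6931 m/s.
a = 0.48 × 9.8 = 4.704 m/s².
Reaction distance = v·t_r = 23.6931 × 1 = 23.693 m.
Braking distance = v²/(2a) = 23.6931² / (2 × 4.704) = 561.363 / 9.408 = 59.669 m.
Total = 23.693 + 59.669 = 83.362 m.

Total stopping distance ≈ 83 m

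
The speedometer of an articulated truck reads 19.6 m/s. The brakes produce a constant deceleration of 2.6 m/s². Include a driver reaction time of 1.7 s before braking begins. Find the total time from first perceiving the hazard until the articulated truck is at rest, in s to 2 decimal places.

Total time ≈ 9.24 s

Braking time = v/a = 19.6000 / 2.600 = 7.538 s.
Total = 1.7 + 7.538 = 9.238 s.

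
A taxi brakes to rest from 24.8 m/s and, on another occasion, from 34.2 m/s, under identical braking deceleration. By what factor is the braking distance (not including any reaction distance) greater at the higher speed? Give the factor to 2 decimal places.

Braking distance d = v²/(2a), so with a fixed, d ∝ v².
Factor = (34.2/24.8)² = 1.3790² = 1.9016.

Factor ≈ 1.90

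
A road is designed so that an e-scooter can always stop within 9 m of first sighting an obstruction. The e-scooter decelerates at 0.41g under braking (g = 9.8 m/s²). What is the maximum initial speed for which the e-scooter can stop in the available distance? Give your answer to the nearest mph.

a = 0.41 × 9.8 = 4.018 m/s².
v²/(2a) = d ⇒ v = √(2 × 4.018 × 9) = √72.32 = 8.5041 m/s.
8.5041 m/s ÷ 0.44704 = 19.023 mph.

Maximum speed ≈ 19 mph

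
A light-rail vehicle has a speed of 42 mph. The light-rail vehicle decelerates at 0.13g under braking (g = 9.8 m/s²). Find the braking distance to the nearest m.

Braking distance ≈ 138 m

42 mph × 0.44704 = 18.7757 m/s.
a = 0.13 × 9.8 = 1.274 m/s².
Braking distance = v²/(2a) = 18.7757² / (2 × 1.274) = 352.527 / 2.548 = 138.354 m.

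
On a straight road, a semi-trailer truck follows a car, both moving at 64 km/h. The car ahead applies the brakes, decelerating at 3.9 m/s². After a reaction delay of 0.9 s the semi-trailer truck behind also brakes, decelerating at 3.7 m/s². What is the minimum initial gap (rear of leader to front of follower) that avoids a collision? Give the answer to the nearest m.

64 km/h ÷ 3.6 = 17.7778 m/s.
Leader travels v²/(2a_L) = 316.050 / 7.800 = 40.519 m before stopping.
Follower covers v·t_r = 17.7778 × 0.9 = 16.000 m while reacting, then v²/(2a_F) = 316.050 / 7.400 = 42.709 m while braking, for a total of 16.000 + 42.709 = 58.709 m.
Since a_F ≤ a_L and the follower starts braking later, the follower is never slower than the leader, so the closest approach is when both have stopped.
Minimum gap = 58.709 − 40.519 = 18.190 m.

Minimum gap ≈ 18 m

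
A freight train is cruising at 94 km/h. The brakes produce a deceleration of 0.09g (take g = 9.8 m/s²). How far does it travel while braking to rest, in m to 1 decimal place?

Braking distance ≈ 386.5 m

94 km/h ÷ 3.6 = 26.1111 m/s.
a = 0.09 × 9.8 = 0.882 m/s².
Braking distance = v²/(2a) = 26.1111² / (2 × 0.882) = 681.790 / 1.764 = 386.502 m.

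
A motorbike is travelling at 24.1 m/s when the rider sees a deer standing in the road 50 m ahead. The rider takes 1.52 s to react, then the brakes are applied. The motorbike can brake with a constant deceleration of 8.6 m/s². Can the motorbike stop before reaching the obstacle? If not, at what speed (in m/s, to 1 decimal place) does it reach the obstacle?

No — it strikes the obstacle at 18.7 m/s

Reaction distance = 24.1000 × 1.52 = 36.632 m.
Braking distance needed to stop: v²/(2a) = 580.810 / 17.200 = 33.768 m, so total needed = 36.632 + 33.768 = 70.400 m > 50 m — it cannot stop.
Distance remaining when braking begins: 50 − 36.632 = 13.368 m.
v² = v₀² − 2a·d = 580.810 − 2 × 8.600 × 13.368 = 350.880 m²/s².
v = √350.880 = 18.732 m/s.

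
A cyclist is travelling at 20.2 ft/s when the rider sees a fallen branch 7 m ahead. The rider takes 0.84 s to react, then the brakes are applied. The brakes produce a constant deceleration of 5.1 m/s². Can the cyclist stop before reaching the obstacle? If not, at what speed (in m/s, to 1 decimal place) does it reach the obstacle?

No — it strikes the obstacle at 4.4 m/s

20.2 ft/s × 0.3048 = 6.1570 m/s.
Reaction distance = 6.1570 × 0.84 = 5.172 m.
Braking distance needed to stop: v²/(2a) = 37.909 / 10.200 = 3.717 m, so total needed = 5.172 + 3.717 = 8.889 m > 7 m — it cannot stop.
Distance remaining when braking begins: 7 − 5.172 = 1.828 m.
v² = v₀² − 2a·d = 37.909 − 2 × 5.100 × 1.828 = 19.263 m²/s².
v = √19.263 = 4.389 m/s.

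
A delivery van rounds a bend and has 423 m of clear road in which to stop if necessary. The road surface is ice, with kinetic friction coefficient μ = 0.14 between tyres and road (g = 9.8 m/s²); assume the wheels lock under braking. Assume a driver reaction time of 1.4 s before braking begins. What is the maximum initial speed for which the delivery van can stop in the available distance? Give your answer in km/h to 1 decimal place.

Maximum speed ≈ 115.9 km/h

a = μg = 0.14 × 9.8 = 1.372 m/s².
Stopping distance: v·t_r + v²/(2a) = 423 with t_r = 1.4 s and a = 1.372 m/s².
So v² + 3.842 v − 1160.71 = 0.
Positive root: v = −a·t_r + √((a·t_r)² + 2a·d) = −1.921 + √(3.690 + 1160.71) = 32.2023 m/s.
32.2023 m/s × 3.6 = 115.928 km/h.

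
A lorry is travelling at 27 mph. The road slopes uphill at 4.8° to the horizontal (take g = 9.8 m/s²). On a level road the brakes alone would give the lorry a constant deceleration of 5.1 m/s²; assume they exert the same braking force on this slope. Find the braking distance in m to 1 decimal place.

27 mph × 0.44704 = 12.0701 m/s.
Gravity along the uphill slope adds to the braking deceleration: a_eff = 5.100 + 9.8·sin 4.8° = 5.100 + 0.820 = 5.920 m/s².
Braking distance = v²/(2a) = 12.0701² / (2 × 5.920) = 145.687 / 11.840 = 12.305 m.

Braking distance ≈ 12.3 m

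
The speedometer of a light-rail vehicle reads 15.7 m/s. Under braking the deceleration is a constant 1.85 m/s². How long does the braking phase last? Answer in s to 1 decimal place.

Braking time = v/a = 15.7000 / 1.850 = 8.486 s.

Braking time ≈ 8.5 s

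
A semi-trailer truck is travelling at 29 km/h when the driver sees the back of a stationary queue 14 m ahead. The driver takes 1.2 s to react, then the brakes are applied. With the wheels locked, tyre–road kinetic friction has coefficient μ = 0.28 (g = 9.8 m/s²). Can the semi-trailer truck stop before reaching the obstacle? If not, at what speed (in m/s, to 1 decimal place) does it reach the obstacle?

29 km/h ÷ 3.6 = 8.0556 m/s.
a = μg = 0.28 × 9.8 = 2.744 m/s².
Reaction distance = 8.0556 × 1.2 = 9.667 m.
Braking distance needed to stop: v²/(2a) = 64.893 / 5.488 = 11.825 m, so total needed = 9.667 + 11.825 = 21.492 m > 14 m — it cannot stop.
Distance remaining when braking begins: 14 − 9.667 = 4.333 m.
v² = v₀² − 2a·d = 64.893 − 2 × 2.744 × 4.333 = 41.113 m²/s².
v = √41.113 = 6.412 m/s.

No — it strikes the obstacle at 6.4 m/s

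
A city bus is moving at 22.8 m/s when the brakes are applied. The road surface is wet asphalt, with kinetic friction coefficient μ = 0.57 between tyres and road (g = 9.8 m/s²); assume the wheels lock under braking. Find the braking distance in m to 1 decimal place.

Braking distance ≈ 46.5 m

a = μg = 0.57 × 9.8 = 5.586 m/s².
Braking distance = v²/(2a) = 22.8000² / (2 × 5.586) = 519.840 / 11.172 = 46.531 m.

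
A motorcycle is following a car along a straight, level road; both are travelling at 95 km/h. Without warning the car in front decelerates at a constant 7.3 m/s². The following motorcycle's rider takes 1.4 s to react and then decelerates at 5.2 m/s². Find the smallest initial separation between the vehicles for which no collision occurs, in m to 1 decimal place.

95 km/h ÷ 3.6 = 26.3889 m/s.
Leader travels v²/(2a_L) = 696.374 / 14.600 = 47.697 m before stopping.
Follower covers v·t_r = 26.3889 × 1.4 = 36.944 m while reacting, then v²/(2a_F) = 696.374 / 10.400 = 66.959 m while braking, for a total of 36.944 + 66.959 = 103.903 m.
Since a_F ≤ a_L and the follower starts braking later, the follower is never slower than the leader, so the closest approach is when both have stopped.
Minimum gap = 103.903 − 47.697 = 56.206 m.

Minimum gap ≈ 56.2 m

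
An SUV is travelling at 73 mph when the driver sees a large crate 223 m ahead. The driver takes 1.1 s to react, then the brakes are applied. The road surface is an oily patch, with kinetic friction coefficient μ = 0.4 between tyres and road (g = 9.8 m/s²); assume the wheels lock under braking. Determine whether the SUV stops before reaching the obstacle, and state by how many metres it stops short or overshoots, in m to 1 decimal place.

73 mph × 0.44704 = 32.6339 m/s.
a = μg = 0.4 × 9.8 = 3.920 m/s².
Reaction distance = 32.6339 × 1.1 = 35.897 m.
Braking distance = v²/(2a) = 1064.971 / 7.840 = 135.838 m.
Total stopping distance = 35.897 + 135.838 = 171.735 m, vs 223 m available — it stops with 223 − 171.735 = 51.265 m to spare.

Yes — it stops 51.3 m short of the obstacle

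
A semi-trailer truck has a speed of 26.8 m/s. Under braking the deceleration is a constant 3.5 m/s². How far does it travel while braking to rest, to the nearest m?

Braking distance ≈ 103 m

Braking distance = v²/(2a) = 26.8000² / (2 × 3.500) = 718.240 / 7.000 = 102.606 m.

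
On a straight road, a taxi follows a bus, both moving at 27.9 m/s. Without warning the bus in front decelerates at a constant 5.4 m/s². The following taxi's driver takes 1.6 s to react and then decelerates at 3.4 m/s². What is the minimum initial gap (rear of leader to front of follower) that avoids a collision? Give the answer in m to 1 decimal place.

Leader travels v²/(2a_L) = 778.410 / 10.800 = 72.075 m before stopping.
Follower covers v·t_r = 27.9000 × 1.6 = 44.640 m while reacting, then v²/(2a_F) = 778.410 / 6.800 = 114.472 m while braking, for a total of 44.640 + 114.472 = 159.112 m.
Since a_F ≤ a_L and the follower starts braking later, the follower is never slower than the leader, so the closest approach is when both have stopped.
Minimum gap = 159.112 − 72.075 = 87.037 m.

Minimum gap ≈ 87.0 m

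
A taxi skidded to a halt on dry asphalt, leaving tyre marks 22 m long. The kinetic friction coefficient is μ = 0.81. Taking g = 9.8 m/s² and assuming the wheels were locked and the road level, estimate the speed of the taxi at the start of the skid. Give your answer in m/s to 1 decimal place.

Initial speed ≈ 18.7 m/s

Deceleration a = μg = 0.81 × 9.8 = 7.938 m/s².
v = √(2a·d) = √(2 × 7.938 × 22) = √349.272 = 18.6888 m/s.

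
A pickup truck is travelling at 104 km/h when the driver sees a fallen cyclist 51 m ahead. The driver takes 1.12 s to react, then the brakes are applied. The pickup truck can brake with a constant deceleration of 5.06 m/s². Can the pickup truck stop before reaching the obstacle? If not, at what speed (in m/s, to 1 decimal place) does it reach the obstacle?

104 km/h ÷ 3.6 = 28.8889 m/s.
Reaction distance = 28.8889 × 1.12 = 32.356 m.
Braking distance needed to stop: v²/(2a) = 834.569 / 10.120 = 82.467 m, so total needed = 32.356 + 82.467 = 114.823 m > 51 m — it cannot stop.
Distance remaining when braking begins: 51 − 32.356 = 18.644 m.
v² = v₀² − 2a·d = 834.569 − 2 × 5.060 × 18.644 = 645.892 m²/s².
v = √645.892 = 25.414 m/s.

No — it strikes the obstacle at 25.4 m/s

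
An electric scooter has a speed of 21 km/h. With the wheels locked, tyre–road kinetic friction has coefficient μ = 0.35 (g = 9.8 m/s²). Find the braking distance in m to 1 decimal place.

21 km/h ÷ 3.6 = 5.8333 m/s.
a = μg = 0.35 × 9.8 = 3.430 m/s².
Braking distance = v²/(2a) = 5.8333² / (2 × 3.430) = 34.027 / 6.860 = 4.960 m.

Braking distance ≈ 5.0 m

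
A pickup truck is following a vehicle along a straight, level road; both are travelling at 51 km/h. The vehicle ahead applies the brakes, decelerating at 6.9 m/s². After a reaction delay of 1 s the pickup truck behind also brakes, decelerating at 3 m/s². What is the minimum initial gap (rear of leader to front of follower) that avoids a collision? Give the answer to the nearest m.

Minimum gap ≈ 33 m

51 km/h ÷ 3.6 = 14.1667 m/s.
Leader travels v²/(2a_L) = 200.695 / 13.800 = 14.543 m before stopping.
Follower covers v·t_r = 14.1667 × 1 = 14.167 m while reacting, then v²/(2a_F) = 200.695 / 6.000 = 33.449 m while braking, for a total of 14.167 + 33.449 = 47.616 m.
Since a_F ≤ a_L and the follower starts braking later, the follower is never slower than the leader, so the closest approach is when both have stopped.
Minimum gap = 47.616 − 14.543 = 33.073 m.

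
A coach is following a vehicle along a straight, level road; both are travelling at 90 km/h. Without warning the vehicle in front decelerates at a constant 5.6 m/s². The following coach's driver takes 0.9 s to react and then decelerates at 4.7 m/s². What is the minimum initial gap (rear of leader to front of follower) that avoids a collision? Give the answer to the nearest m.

90 km/h ÷ 3.6 = 25.0000 m/s.
Leader travels v²/(2a_L) = 625.000 / 11.200 = 55.804 m before stopping.
Follower covers v·t_r = 25.0000 × 0.9 = 22.500 m while reacting, then v²/(2a_F) = 625.000 / 9.400 = 66.489 m while braking, for a total of 22.500 + 66.489 = 88.989 m.
Since a_F ≤ a_L and the follower starts braking later, the follower is never slower than the leader, so the closest approach is when both have stopped.
Minimum gap = 88.989 − 55.804 = 33.185 m.

Minimum gap ≈ 33 m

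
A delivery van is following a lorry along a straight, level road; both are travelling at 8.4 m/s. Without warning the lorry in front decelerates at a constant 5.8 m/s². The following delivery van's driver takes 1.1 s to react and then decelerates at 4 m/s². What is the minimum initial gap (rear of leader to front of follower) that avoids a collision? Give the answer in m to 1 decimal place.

Minimum gap ≈ 12.0 m

Leader travels v²/(2a_L) = 70.560 / 11.600 = 6.083 m before stopping.
Follower covers v·t_r = 8.4000 × 1.1 = 9.240 m while reacting, then v²/(2a_F) = 70.560 / 8.000 = 8.820 m while braking, for a total of 9.240 + 8.820 = 18.060 m.
Since a_F ≤ a_L and the follower starts braking later, the follower is never slower than the leader, so the closest approach is when both have stopped.
Minimum gap = 18.060 − 6.083 = 11.977 m.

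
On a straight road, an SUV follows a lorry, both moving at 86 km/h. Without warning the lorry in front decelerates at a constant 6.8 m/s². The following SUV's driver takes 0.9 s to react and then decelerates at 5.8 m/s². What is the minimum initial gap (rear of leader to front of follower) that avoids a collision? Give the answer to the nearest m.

86 km/h ÷ 3.6 = 23.8889 m/s.
Leader travels v²/(2a_L) = 570.680 / 13.600 = 41.962 m before stopping.
Follower covers v·t_r = 23.8889 × 0.9 = 21.500 m while reacting, then v²/(2a_F) = 570.680 / 11.600 = 49.197 m while braking, for a total of 21.500 + 49.197 = 70.697 m.
Since a_F ≤ a_L and the follower starts braking later, the follower is never slower than the leader, so the closest approach is when both have stopped.
Minimum gap = 70.697 − 41.962 = 28.735 m.

Minimum gap ≈ 29 m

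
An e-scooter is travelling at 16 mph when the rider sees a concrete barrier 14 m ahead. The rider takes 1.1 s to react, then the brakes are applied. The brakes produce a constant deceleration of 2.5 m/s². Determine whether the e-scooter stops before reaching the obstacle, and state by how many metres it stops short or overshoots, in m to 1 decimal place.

No — it overshoots by 4.1 m

16 mph × 0.44704 = 7.1526 m/s.
Reaction distance = 7.1526 × 1.1 = 7.868 m.
Braking distance = v²/(2a) = 51.160 / 5.000 = 10.232 m.
Total stopping distance = 7.868 + 10.232 = 18.100 m, vs 14 m available — it cannot stop in time and overshoots by 18.100 − 14 = 4.100 m.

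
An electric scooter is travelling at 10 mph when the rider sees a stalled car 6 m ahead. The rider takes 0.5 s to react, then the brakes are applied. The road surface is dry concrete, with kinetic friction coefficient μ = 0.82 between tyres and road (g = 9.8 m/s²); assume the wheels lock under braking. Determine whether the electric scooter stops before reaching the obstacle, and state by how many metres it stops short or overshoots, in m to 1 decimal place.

10 mph × 0.44704 = 4.4704 m/s.
a = μg = 0.82 × 9.8 = 8.036 m/s².
Reaction distance = 4.4704 × 0.5 = 2.235 m.
Braking distance = v²/(2a) = 19.984 / 16.072 = 1.243 m.
Total stopping distance = 2.235 + 1.243 = 3.478 m, vs 6 m available — it stops with 6 − 3.478 = 2.522 m to spare.

Yes — it stops 2.5 m short of the obstacle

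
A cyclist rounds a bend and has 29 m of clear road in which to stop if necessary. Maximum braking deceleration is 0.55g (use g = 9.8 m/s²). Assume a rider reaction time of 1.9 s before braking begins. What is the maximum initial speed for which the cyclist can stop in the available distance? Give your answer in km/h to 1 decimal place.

a = 0.55 × 9.8 = 5.390 m/s².
Stopping distance: v·t_r + v²/(2a) = 29 with t_r = 1.9 s and a = 5.390 m/s².
So v² + 20.482 v − 312.62 = 0.
Positive root: v = −a·t_r + √((a·t_r)² + 2a·d) = −10.241 + √(104.878 + 312.62) = 10.1918 m/s.
10.1918 m/s × 3.6 = 36.690 km/h.

Maximum speed ≈ 36.7 km/h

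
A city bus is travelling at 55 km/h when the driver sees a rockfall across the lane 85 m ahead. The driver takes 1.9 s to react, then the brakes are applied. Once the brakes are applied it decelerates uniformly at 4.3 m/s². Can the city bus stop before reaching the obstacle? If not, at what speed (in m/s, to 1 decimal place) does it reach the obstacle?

Yes — it stops about 28.8 m short of the obstacle, so it never reaches it

55 km/h ÷ 3.6 = 15.2778 m/s.
Reaction distance = 15.2778 × 1.9 = 29.028 m.
Braking distance = v²/(2a) = 233.411 / 8.600 = 27.141 m.
Total stopping distance = 29.028 + 27.141 = 56.169 m, vs 85 m available — it stops with 85 − 56.169 = 28.831 m to spare.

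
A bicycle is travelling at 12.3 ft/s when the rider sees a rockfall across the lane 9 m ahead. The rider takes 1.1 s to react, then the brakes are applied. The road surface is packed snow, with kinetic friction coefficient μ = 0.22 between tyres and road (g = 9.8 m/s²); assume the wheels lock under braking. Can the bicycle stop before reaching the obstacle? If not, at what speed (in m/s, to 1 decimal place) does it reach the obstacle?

Yes — it stops about 1.6 m short of the obstacle, so it never reaches it

12.3 ft/s × 0.3048 = 3.7490 m/s.
a = μg = 0.22 × 9.8 = 2.156 m/s².
Reaction distance = 3.7490 × 1.1 = 4.124 m.
Braking distance = v²/(2a) = 14.055 / 4.312 = 3.260 m.
Total stopping distance = 4.124 + 3.260 = 7.384 m, vs 9 m available — it stops with 9 − 7.384 = 1.616 m to spare.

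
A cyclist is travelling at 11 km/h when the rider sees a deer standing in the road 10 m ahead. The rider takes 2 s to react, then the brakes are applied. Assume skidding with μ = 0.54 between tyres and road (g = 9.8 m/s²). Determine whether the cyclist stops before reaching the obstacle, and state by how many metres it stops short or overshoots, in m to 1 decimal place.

11 km/h ÷ 3.6 = 3.0556 m/s.
a = μg = 0.54 × 9.8 = 5.292 m/s².
Reaction distance = 3.0556 × 2 = 6.111 m.
Braking distance = v²/(2a) = 9.337 / 10.584 = 0.882 m.
Total stopping distance = 6.111 + 0.882 = 6.993 m, vs 10 m available — it stops with 10 − 6.993 = 3.007 m to spare.

Yes — it stops 3.0 m short of the obstacle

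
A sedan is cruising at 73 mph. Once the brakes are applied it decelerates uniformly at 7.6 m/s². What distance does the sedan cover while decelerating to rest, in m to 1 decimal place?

73 mph × 0.44704 = 32.6339 m/s.
Braking distance = v²/(2a) = 32.6339² / (2 × 7.600) = 1064.971 / 15.200 = 70.064 m.

Braking distance ≈ 70.1 m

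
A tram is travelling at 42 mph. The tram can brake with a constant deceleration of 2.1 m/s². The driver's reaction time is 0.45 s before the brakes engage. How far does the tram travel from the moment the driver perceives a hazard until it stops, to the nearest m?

42 mph × 0.44704 = 18.7757 m/s.
Reaction distance = v·t_r = 18.7757 × 0.45 = 8.449 m.
Braking distance = v²/(2a) = 18.7757² / (2 × 2.100) = 352.527 / 4.200 = 83.935 m.
Total = 8.449 + 83.935 = 92.384 m.

Total stopping distance ≈ 92 m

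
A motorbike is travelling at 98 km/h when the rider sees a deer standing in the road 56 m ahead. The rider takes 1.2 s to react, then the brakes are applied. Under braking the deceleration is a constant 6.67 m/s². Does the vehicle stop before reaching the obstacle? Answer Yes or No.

No

98 km/h ÷ 3.6 = 27.2222 m/s.
Reaction distance = 27.2222 × 1.2 = 32.667 m.
Braking distance = v²/(2a) = 741.048 / 13.340 = 55.551 m.
Total stopping distance = 32.667 + 55.551 = 88.218 m, vs 56 m available — it cannot stop in time and overshoots by 88.218 − 56 = 32.218 m.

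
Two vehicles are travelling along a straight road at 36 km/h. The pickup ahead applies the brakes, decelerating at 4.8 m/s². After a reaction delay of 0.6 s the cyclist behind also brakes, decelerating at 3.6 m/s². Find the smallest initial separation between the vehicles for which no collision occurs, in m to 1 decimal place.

36 km/h ÷ 3.6 = 10.0000 m/s.
Leader travels v²/(2a_L) = 100.000 / 9.600 = 10.417 m before stopping.
Follower covers v·t_r = 10.0000 × 0.6 = 6.000 m while reacting, then v²/(2a_F) = 100.000 / 7.200 = 13.889 m while braking, for a total of 6.000 + 13.889 = 19.889 m.
Since a_F ≤ a_L and the follower starts braking later, the follower is never slower than the leader, so the closest approach is when both have stopped.
Minimum gap = 19.889 − 10.417 = 9.472 m.

Minimum gap ≈ 9.5 m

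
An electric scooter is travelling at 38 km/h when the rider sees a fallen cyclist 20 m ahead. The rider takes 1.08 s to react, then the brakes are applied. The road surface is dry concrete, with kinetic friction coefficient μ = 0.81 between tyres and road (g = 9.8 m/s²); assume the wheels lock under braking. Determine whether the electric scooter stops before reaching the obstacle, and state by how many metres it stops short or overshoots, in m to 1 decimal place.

38 km/h ÷ 3.6 = 10.5556 m/s.
a = μg = 0.81 × 9.8 = 7.938 m/s².
Reaction distance = 10.5556 × 1.08 = 11.400 m.
Braking distance = v²/(2a) = 111.421 / 15.876 = 7.018 m.
Total stopping distance = 11.400 + 7.018 = 18.418 m, vs 20 m available — it stops with 20 − 18.418 = 1.582 m to spare.

Yes — it stops 1.6 m short of the obstacle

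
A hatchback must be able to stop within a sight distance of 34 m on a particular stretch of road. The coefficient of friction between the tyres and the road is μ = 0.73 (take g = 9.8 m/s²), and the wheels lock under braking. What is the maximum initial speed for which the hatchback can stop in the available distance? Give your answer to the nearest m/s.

a = μg = 0.73 × 9.8 = 7.154 m/s².
v²/(2a) = d ⇒ v = √(2 × 7.154 × 34) = √486.47 = 22.0561 m/s.

Maximum speed ≈ 22 m/s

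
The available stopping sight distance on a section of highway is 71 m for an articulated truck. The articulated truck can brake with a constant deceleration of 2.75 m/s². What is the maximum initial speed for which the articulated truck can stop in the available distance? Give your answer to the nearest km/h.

Maximum speed ≈ 71 km/h

v²/(2a) = d ⇒ v = √(2 × 2.750 × 71) = √390.50 = 19.7611 m/s.
19.7611 m/s × 3.6 = 71.140 km/h.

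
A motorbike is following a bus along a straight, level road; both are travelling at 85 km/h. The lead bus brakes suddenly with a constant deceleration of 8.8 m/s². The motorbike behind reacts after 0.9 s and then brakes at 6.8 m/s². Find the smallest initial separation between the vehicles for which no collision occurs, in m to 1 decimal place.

Minimum gap ≈ 30.6 m

85 km/h ÷ 3.6 = 23.6111 m/s.
Leader travels v²/(2a_L) = 557.484 / 17.600 = 31.675 m before stopping.
Follower covers v·t_r = 23.6111 × 0.9 = 21.250 m while reacting, then v²/(2a_F) = 557.484 / 13.600 = 40.991 m while braking, for a total of 21.250 + 40.991 = 62.241 m.
Since a_F ≤ a_L and the follower starts braking later, the follower is never slower than the leader, so the closest approach is when both have stopped.
Minimum gap = 62.241 − 31.675 = 30.566 m.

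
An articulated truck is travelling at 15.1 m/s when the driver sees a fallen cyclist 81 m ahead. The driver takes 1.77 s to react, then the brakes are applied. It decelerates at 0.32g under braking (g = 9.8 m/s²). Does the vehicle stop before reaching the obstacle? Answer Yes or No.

Yes

a = 0.32 × 9.8 = 3.136 m/s².
Reaction distance = 15.1000 × 1.77 = 26.727 m.
Braking distance = v²/(2a) = 228.010 / 6.272 = 36.354 m.
Total stopping distance = 26.727 + 36.354 = 63.081 m, vs 81 m available — it stops with 81 − 63.081 = 17.919 m to spare.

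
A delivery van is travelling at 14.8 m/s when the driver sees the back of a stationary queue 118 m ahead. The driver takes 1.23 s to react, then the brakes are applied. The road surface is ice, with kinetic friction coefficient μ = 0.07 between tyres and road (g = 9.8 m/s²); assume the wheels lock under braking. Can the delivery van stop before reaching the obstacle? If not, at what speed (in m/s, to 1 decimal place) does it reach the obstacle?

No — it strikes the obstacle at 9.1 m/s

a = μg = 0.07 × 9.8 = 0.686 m/s².
Reaction distance = 14.8000 × 1.23 = 18.204 m.
Braking distance needed to stop: v²/(2a) = 219.040 / 1.372 = 159.650 m, so total needed = 18.204 + 159.650 = 177.854 m > 118 m — it cannot stop.
Distance remaining when braking begins: 118 − 18.204 = 99.796 m.
v² = v₀² − 2a·d = 219.040 − 2 × 0.686 × 99.796 = 82.120 m²/s².
v = √82.120 = 9.062 m/s.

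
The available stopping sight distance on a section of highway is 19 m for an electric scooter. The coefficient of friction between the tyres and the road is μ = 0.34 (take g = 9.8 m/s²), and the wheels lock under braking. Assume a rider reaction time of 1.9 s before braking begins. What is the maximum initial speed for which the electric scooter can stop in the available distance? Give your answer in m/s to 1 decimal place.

Maximum speed ≈ 6.6 m/s

a = μg = 0.34 × 9.8 = 3.332 m/s².
Stopping distance: v·t_r + v²/(2a) = 19 with t_r = 1.9 s and a = 3.332 m/s².
So v² + 12.662 v − 126.62 = 0.
Positive root: v = −a·t_r + √((a·t_r)² + 2a·d) = −6.331 + √(40.082 + 126.62) = 6.5803 m/s.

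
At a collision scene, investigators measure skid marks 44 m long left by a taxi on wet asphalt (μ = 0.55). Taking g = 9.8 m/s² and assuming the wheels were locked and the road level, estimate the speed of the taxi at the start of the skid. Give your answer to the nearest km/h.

Initial speed ≈ 78 km/h

Deceleration a = μg = 0.55 × 9.8 = 5.390 m/s².
v = √(2a·d) = √(2 × 5.390 × 44) = √474.320 = 21.7789 m/s.
= 21.7789 × 3.6 = 78.404 km/h.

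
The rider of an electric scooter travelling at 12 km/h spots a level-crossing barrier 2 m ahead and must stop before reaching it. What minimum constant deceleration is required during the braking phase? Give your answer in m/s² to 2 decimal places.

Required deceleration ≈ 2.78 m/s²

12 km/h ÷ 3.6 = 3.3333 m/s.
v² = 2a·d ⇒ a = v²/(2d) = 3.3333² / (2 × 2.000) = 11.111 / 4.000 = 2.7778 m/s².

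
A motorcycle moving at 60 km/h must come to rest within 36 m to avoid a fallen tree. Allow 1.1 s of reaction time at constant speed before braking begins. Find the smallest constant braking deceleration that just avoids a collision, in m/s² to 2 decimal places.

60 km/h ÷ 3.6 = 16.6667 m/s.
Distance covered during reaction = 16.6667 × 1.1 = 18.333 m.
Distance available for braking: 36 − 18.333 = 17.667 m.
v² = 2a·d ⇒ a = v²/(2d) = 16.6667² / (2 × 17.667) = 277.779 / 35.334 = 7.8615 m/s².

Required deceleration ≈ 7.86 m/s²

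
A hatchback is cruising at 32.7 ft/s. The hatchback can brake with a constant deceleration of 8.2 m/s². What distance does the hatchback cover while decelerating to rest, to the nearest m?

Braking distance ≈ 6 m

32.7 ft/s × 0.3048 = 9.9670 m/s.
Braking distance = v²/(2a) = 9.9670² / (2 × 8.200) = 99.341 / 16.400 = 6.057 m.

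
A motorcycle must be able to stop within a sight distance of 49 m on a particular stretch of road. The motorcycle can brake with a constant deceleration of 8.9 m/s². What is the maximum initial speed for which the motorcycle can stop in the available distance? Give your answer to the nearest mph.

Maximum speed ≈ 66 mph

v²/(2a) = d ⇒ v = √(2 × 8.900 × 49) = √872.20 = 29.5330 m/s.
29.5330 m/s ÷ 0.44704 = 66.063 mph.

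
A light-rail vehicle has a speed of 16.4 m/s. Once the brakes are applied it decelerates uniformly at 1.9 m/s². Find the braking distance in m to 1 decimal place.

Braking distance = v²/(2a) = 16.4000² / (2 × 1.900) = 268.960 / 3.800 = 70.779 m.

Braking distance ≈ 70.8 m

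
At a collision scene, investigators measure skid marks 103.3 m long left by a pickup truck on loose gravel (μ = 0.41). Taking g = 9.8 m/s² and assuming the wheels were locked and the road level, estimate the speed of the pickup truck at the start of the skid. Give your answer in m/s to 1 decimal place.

Initial speed ≈ 28.8 m/s

Deceleration a = μg = 0.41 × 9.8 = 4.018 m/s².
v = √(2a·d) = √(2 × 4.018 × 103.3) = √830.119 = 28.8118 m/s.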